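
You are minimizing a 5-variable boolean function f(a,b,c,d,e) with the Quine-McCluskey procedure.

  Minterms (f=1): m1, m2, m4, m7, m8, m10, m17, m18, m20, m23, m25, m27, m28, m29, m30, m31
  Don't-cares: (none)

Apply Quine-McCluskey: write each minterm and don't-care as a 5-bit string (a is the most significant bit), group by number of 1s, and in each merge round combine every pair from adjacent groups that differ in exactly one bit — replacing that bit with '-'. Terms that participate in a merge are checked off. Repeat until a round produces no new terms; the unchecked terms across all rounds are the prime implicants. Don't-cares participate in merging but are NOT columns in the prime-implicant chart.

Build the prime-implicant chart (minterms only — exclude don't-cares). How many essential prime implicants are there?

Round 0: 00001✓ 00010✓ 00100✓ 00111✓ 01000✓ 01010✓ 10001✓ 10010✓ 10100✓ 10111✓ 11001✓ 11011✓ 11100✓ 11101✓ 11110✓ 11111✓
Round 1: -0001 -0010 -0100 -0111 0-010 010-0 1-001 1-100 1-111 11-01✓ 11-11✓ 110-1✓ 111-0✓ 111-1✓ 1110-✓ 1111-✓
Round 2: 11--1 111--
PIs = {-0001, -0010, -0100, -0111, 0-010, 010-0, 1-001, 1-100, 1-111, 11--1, 111--}
Coverage chart:
  m1: -0001 ←essential
  m2: -0010,0-010
  m4: -0100 ←essential
  m7: -0111 ←essential
  m8: 010-0 ←essential
  m10: 0-010,010-0
  m17: -0001,1-001
  m18: -0010 ←essential
  m20: -0100,1-100
  m23: -0111,1-111
  m25: 1-001,11--1
  m27: 11--1 ←essential
  m28: 1-100,111--
  m29: 11--1,111--
  m30: 111-- ←essential
  m31: 1-111,11--1,111--
Essential: -0001, -0010, -0100, -0111, 010-0, 11--1, 111--

7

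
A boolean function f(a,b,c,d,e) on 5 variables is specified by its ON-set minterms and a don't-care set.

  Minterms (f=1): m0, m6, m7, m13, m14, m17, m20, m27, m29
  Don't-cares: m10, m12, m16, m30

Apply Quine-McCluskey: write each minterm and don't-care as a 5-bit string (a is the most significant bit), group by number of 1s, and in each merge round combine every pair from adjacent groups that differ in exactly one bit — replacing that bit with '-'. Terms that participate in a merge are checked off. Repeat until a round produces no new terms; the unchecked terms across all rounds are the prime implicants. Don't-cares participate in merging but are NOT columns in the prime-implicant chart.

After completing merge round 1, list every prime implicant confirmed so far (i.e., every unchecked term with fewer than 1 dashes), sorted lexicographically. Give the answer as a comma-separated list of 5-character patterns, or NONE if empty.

11011

Round 0: 00000✓ 00110✓ 00111✓ 01010✓ 01100✓ 01101✓ 01110✓ 10000✓ 10001✓ 10100✓ 11011 11101✓ 11110✓
Round 1: -0000 -1101 -1110 0-110 0011- 01-10 011-0 0110- 10-00 1000-
PIs = {-0000, -1101, -1110, 0-110, 0011-, 01-10, 011-0, 0110-, 10-00, 1000-, 11011}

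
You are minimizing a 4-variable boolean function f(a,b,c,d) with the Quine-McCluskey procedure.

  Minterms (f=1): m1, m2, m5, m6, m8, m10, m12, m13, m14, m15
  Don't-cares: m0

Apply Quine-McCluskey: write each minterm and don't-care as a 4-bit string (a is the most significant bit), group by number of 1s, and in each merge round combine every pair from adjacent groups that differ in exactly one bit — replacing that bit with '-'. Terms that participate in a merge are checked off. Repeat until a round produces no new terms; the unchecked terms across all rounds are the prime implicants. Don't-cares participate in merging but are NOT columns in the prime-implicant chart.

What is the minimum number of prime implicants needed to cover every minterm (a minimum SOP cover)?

size-2^0 implicants → 0000(✓)  0001(✓)  0010(✓)  0101(✓)  0110(✓)  1000(✓)  1010(✓)  1100(✓)  1101(✓)  1110(✓)  1111(✓)
size-2^1 implicants → -000(✓)  -010(✓)  -101  -110(✓)  0-01  0-10(✓)  00-0(✓)  000-  1-00(✓)  1-10(✓)  10-0(✓)  11-0(✓)  11-1(✓)  110-(✓)  111-(✓)
size-2^2 implicants → --10  -0-0  1--0  11--
Unchecked terms (primes): --10, -0-0, -101, 0-01, 000-, 1--0, 11--
Minterm coverage:
  m1 ⊆ 0-01,000-
  m2 ⊆ --10,-0-0
  m5 ⊆ -101,0-01
  m6 ⊆ --10 [E]
  m8 ⊆ -0-0,1--0
  m10 ⊆ --10,-0-0,1--0
  m12 ⊆ 1--0,11--
  m13 ⊆ -101,11--
  m14 ⊆ --10,1--0,11--
  m15 ⊆ 11-- [E]
E = {--10, 11--}
Petrick residual → -0-0, 0-01
Cover = cd' + b'd' + a'c'd + ab  |cover|=4

4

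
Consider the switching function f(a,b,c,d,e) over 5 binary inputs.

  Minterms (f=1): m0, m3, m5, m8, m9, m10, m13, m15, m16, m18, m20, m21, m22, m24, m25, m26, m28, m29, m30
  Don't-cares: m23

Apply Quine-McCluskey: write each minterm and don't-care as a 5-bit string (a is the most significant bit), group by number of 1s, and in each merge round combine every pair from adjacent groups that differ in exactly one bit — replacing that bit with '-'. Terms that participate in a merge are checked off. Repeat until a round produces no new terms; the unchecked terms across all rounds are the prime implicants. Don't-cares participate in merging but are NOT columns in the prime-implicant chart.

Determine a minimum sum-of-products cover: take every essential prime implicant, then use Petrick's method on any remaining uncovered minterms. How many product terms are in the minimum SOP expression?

size-2^0 implicants → 00000(✓)  00011  00101(✓)  01000(✓)  01001(✓)  01010(✓)  01101(✓)  01111(✓)  10000(✓)  10010(✓)  10100(✓)  10101(✓)  10110(✓)  10111(✓)  11000(✓)  11001(✓)  11010(✓)  11100(✓)  11101(✓)  11110(✓)
size-2^1 implicants → -0000(✓)  -0101(✓)  -1000(✓)  -1001(✓)  -1010(✓)  -1101(✓)  0-000(✓)  0-101(✓)  01-01(✓)  010-0(✓)  0100-(✓)  011-1  1-000(✓)  1-010(✓)  1-100(✓)  1-101(✓)  1-110(✓)  10-00(✓)  10-10(✓)  100-0(✓)  101-0(✓)  101-1(✓)  1010-(✓)  1011-(✓)  11-00(✓)  11-01(✓)  11-10(✓)  110-0(✓)  1100-(✓)  111-0(✓)  1110-(✓)
size-2^2 implicants → --000  --101  -1-01  -10-0  -100-  1--00(✓)  1--10(✓)  1-0-0(✓)  1-1-0(✓)  1-10-  10--0(✓)  101--  11--0(✓)  11-0-
size-2^3 implicants → 1---0
Unchecked terms (primes): --000, --101, -1-01, -10-0, -100-, 00011, 011-1, 1---0, 1-10-, 101--, 11-0-
Minterm coverage:
  m0 ⊆ --000 [E]
  m3 ⊆ 00011 [E]
  m5 ⊆ --101 [E]
  m8 ⊆ --000,-10-0,-100-
  m9 ⊆ -1-01,-100-
  m10 ⊆ -10-0 [E]
  m13 ⊆ --101,-1-01,011-1
  m15 ⊆ 011-1 [E]
  m16 ⊆ --000,1---0
  m18 ⊆ 1---0 [E]
  m20 ⊆ 1---0,1-10-,101--
  m21 ⊆ --101,1-10-,101--
  m22 ⊆ 1---0,101--
  m24 ⊆ --000,-10-0,-100-,1---0,11-0-
  m25 ⊆ -1-01,-100-,11-0-
  m26 ⊆ -10-0,1---0
  m28 ⊆ 1---0,1-10-,11-0-
  m29 ⊆ --101,-1-01,1-10-,11-0-
  m30 ⊆ 1---0 [E]
E = {--000, --101, -10-0, 00011, 011-1, 1---0}
Petrick residual → -1-01
Cover = c'd'e' + cd'e + bd'e + bc'e' + a'b'c'de + a'bce + ae'  |cover|=7

7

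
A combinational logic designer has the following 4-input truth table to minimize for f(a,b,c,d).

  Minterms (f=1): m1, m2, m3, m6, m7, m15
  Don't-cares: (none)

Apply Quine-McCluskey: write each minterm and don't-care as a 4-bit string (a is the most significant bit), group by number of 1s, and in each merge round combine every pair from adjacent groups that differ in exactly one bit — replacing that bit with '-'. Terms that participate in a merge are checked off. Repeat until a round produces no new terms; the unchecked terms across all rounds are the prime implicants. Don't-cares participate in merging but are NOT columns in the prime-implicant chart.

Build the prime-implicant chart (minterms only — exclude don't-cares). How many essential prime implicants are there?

3

[col 0] 0001*, 0010*, 0011*, 0110*, 0111*, 1111*
[col 1] -111, 0-10*, 0-11*, 00-1, 001-*, 011-*
[col 2] 0-1-
Prime implicants: -111, 0-1-, 00-1
PI chart (minterm → PIs covering it):
  1 | 00-1  (sole → essential)
  2 | 0-1-  (sole → essential)
  3 | 0-1-,00-1
  6 | 0-1-  (sole → essential)
  7 | -111,0-1-
  15 | -111  (sole → essential)
Essential prime implicants: -111, 0-1-, 00-1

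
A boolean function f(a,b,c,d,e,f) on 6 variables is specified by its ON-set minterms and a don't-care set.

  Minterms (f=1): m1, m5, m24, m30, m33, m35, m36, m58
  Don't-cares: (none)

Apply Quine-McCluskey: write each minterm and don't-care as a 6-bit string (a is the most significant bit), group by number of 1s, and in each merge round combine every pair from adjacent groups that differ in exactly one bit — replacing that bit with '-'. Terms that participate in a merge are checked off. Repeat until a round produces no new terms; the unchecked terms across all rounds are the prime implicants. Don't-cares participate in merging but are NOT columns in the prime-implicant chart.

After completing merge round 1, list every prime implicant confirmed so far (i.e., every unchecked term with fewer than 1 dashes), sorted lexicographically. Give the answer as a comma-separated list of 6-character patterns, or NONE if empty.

011000, 011110, 100100, 111010

[col 0] 000001*, 000101*, 011000, 011110, 100001*, 100011*, 100100, 111010
[col 1] -00001, 000-01, 1000-1
Prime implicants: -00001, 000-01, 011000, 011110, 1000-1, 100100, 111010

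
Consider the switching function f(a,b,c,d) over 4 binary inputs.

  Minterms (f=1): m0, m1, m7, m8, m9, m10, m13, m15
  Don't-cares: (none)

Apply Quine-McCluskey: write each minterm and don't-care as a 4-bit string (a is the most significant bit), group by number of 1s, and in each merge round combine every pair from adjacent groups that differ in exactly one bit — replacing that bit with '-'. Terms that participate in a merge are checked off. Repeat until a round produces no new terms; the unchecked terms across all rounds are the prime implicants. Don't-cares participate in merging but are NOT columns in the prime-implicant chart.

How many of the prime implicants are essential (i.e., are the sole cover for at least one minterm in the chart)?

Round 0: 0000✓ 0001✓ 0111✓ 1000✓ 1001✓ 1010✓ 1101✓ 1111✓
Round 1: -000✓ -001✓ -111 000-✓ 1-01 10-0 100-✓ 11-1
Round 2: -00-
PIs = {-00-, -111, 1-01, 10-0, 11-1}
Coverage chart:
  m0: -00- ←essential
  m1: -00- ←essential
  m7: -111 ←essential
  m8: -00-,10-0
  m9: -00-,1-01
  m10: 10-0 ←essential
  m13: 1-01,11-1
  m15: -111,11-1
Essential: -00-, -111, 10-0

3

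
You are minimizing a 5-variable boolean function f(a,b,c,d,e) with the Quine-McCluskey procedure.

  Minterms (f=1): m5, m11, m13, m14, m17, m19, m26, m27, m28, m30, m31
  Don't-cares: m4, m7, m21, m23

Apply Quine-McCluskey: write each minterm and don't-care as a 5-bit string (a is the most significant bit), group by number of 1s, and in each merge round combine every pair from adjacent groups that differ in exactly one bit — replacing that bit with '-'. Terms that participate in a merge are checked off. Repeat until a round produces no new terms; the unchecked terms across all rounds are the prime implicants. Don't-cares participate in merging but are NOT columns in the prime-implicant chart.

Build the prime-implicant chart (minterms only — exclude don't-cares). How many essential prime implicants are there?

Round 0: 00100✓ 00101✓ 00111✓ 01011✓ 01101✓ 01110✓ 10001✓ 10011✓ 10101✓ 10111✓ 11010✓ 11011✓ 11100✓ 11110✓ 11111✓
Round 1: -0101✓ -0111✓ -1011 -1110 0-101 001-1✓ 0010- 1-011✓ 1-111✓ 10-01✓ 10-11✓ 100-1✓ 101-1✓ 11-10✓ 11-11✓ 1101-✓ 111-0 1111-✓
Round 2: -01-1 1--11 10--1 11-1-
PIs = {-01-1, -1011, -1110, 0-101, 0010-, 1--11, 10--1, 11-1-, 111-0}
Coverage chart:
  m5: -01-1,0-101,0010-
  m11: -1011 ←essential
  m13: 0-101 ←essential
  m14: -1110 ←essential
  m17: 10--1 ←essential
  m19: 1--11,10--1
  m26: 11-1- ←essential
  m27: -1011,1--11,11-1-
  m28: 111-0 ←essential
  m30: -1110,11-1-,111-0
  m31: 1--11,11-1-
Essential: -1011, -1110, 0-101, 10--1, 11-1-, 111-0

6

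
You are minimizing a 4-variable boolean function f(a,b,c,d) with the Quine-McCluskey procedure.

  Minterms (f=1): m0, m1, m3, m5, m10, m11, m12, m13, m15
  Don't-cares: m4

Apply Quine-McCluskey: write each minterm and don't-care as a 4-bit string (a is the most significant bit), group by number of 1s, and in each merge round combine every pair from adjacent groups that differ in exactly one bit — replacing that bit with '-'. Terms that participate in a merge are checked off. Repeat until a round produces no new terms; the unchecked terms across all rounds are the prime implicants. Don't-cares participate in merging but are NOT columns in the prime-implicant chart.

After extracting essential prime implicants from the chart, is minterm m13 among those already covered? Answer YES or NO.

YES

size-2^0 implicants → 0000(✓)  0001(✓)  0011(✓)  0100(✓)  0101(✓)  1010(✓)  1011(✓)  1100(✓)  1101(✓)  1111(✓)
size-2^1 implicants → -011  -100(✓)  -101(✓)  0-00(✓)  0-01(✓)  00-1  000-(✓)  010-(✓)  1-11  101-  11-1  110-(✓)
size-2^2 implicants → -10-  0-0-
Unchecked terms (primes): -011, -10-, 0-0-, 00-1, 1-11, 101-, 11-1
Minterm coverage:
  m0 ⊆ 0-0- [E]
  m1 ⊆ 0-0-,00-1
  m3 ⊆ -011,00-1
  m5 ⊆ -10-,0-0-
  m10 ⊆ 101- [E]
  m11 ⊆ -011,1-11,101-
  m12 ⊆ -10- [E]
  m13 ⊆ -10-,11-1
  m15 ⊆ 1-11,11-1
E = {-10-, 0-0-, 101-}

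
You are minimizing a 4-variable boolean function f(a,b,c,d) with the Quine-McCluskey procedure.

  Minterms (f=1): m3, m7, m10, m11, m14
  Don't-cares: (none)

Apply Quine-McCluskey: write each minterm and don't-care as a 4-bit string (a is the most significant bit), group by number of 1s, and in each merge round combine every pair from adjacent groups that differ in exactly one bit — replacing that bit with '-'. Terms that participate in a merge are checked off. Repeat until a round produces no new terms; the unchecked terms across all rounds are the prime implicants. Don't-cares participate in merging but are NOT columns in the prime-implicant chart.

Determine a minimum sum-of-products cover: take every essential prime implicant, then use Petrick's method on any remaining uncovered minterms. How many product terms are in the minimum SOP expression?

3

size-2^0 implicants → 0011(✓)  0111(✓)  1010(✓)  1011(✓)  1110(✓)
size-2^1 implicants → -011  0-11  1-10  101-
Unchecked terms (primes): -011, 0-11, 1-10, 101-
Minterm coverage:
  m3 ⊆ -011,0-11
  m7 ⊆ 0-11 [E]
  m10 ⊆ 1-10,101-
  m11 ⊆ -011,101-
  m14 ⊆ 1-10 [E]
E = {0-11, 1-10}
Petrick residual → -011
Cover = b'cd + a'cd + acd'  |cover|=3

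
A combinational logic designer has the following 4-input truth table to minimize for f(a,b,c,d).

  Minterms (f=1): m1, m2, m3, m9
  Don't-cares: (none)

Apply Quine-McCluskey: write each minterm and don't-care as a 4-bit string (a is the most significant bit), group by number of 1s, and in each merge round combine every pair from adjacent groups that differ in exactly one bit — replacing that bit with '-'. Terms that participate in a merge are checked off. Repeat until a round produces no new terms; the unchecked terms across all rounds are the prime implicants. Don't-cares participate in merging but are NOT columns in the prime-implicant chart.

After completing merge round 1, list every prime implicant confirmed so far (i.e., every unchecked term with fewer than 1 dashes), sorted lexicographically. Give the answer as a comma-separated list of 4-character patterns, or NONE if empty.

[col 0] 0001*, 0010*, 0011*, 1001*
[col 1] -001, 00-1, 001-
Prime implicants: -001, 00-1, 001-

NONE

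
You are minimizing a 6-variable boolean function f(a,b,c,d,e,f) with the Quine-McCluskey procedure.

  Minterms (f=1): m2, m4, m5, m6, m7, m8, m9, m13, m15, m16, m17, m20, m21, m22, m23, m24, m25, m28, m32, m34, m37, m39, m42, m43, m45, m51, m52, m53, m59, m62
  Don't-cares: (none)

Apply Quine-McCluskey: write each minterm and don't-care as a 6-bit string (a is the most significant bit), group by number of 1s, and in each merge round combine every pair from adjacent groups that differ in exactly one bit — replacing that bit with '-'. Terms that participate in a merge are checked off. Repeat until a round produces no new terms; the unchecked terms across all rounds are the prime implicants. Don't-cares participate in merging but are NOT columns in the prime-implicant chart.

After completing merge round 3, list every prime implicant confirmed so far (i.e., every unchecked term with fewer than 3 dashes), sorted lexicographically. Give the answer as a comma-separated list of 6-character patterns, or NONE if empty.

Round 0: 000010✓ 000100✓ 000101✓ 000110✓ 000111✓ 001000✓ 001001✓ 001101✓ 001111✓ 010000✓ 010001✓ 010100✓ 010101✓ 010110✓ 010111✓ 011000✓ 011001✓ 011100✓ 100000✓ 100010✓ 100101✓ 100111✓ 101010✓ 101011✓ 101101✓ 110011✓ 110100✓ 110101✓ 111011✓ 111110
Round 1: -00010 -00101✓ -00111✓ -01101✓ -10100✓ -10101✓ 0-0100✓ 0-0101✓ 0-0110✓ 0-0111✓ 0-1000✓ 0-1001✓ 00-101✓ 00-111✓ 000-10 0001-0✓ 0001-1✓ 00010-✓ 00011-✓ 001-01 00100-✓ 0011-1✓ 01-000✓ 01-001✓ 01-100✓ 010-00✓ 010-01✓ 01000-✓ 0101-0✓ 0101-1✓ 01010-✓ 01011-✓ 011-00✓ 01100-✓ 1-0101✓ 1-1011 10-010 10-101✓ 1000-0 1001-1✓ 10101- 11-011 11010-✓
Round 2: --0101 -0-101 -001-1 -1010- 0-01-0✓ 0-01-1✓ 0-010-✓ 0-011-✓ 0-100- 00-1-1 0001--✓ 01--00 01-00- 010-0- 0101--✓
Round 3: 0-01--
PIs = {--0101, -0-101, -00010, -001-1, -1010-, 0-01--, 0-100-, 00-1-1, 000-10, 001-01, 01--00, 01-00-, 010-0-, 1-1011, 10-010, 1000-0, 10101-, 11-011, 111110}

--0101, -0-101, -00010, -001-1, -1010-, 0-100-, 00-1-1, 000-10, 001-01, 01--00, 01-00-, 010-0-, 1-1011, 10-010, 1000-0, 10101-, 11-011, 111110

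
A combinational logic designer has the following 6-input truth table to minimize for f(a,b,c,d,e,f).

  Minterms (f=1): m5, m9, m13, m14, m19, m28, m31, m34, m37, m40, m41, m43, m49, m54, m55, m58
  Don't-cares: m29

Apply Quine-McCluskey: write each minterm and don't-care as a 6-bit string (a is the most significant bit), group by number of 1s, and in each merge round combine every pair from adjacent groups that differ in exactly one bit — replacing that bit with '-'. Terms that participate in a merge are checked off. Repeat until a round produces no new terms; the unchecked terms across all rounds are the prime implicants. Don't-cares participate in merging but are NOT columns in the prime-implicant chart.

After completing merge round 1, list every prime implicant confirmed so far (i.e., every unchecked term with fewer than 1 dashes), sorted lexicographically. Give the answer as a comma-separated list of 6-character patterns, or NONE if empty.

001110, 010011, 100010, 110001, 111010

Round 0: 000101✓ 001001✓ 001101✓ 001110 010011 011100✓ 011101✓ 011111✓ 100010 100101✓ 101000✓ 101001✓ 101011✓ 110001 110110✓ 110111✓ 111010
Round 1: -00101 -01001 0-1101 00-101 001-01 0111-1 01110- 1010-1 10100- 11011-
PIs = {-00101, -01001, 0-1101, 00-101, 001-01, 001110, 010011, 0111-1, 01110-, 100010, 1010-1, 10100-, 110001, 11011-, 111010}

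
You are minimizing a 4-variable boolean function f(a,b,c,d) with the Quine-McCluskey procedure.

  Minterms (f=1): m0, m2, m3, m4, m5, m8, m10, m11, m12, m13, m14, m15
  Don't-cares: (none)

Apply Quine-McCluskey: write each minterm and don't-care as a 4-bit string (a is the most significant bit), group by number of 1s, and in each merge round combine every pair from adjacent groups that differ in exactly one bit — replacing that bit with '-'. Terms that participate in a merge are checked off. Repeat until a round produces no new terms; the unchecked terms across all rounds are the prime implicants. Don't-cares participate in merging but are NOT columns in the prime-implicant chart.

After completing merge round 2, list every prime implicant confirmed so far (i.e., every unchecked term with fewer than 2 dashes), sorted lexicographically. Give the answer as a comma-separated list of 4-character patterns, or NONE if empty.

NONE

Round 0: 0000✓ 0010✓ 0011✓ 0100✓ 0101✓ 1000✓ 1010✓ 1011✓ 1100✓ 1101✓ 1110✓ 1111✓
Round 1: -000✓ -010✓ -011✓ -100✓ -101✓ 0-00✓ 00-0✓ 001-✓ 010-✓ 1-00✓ 1-10✓ 1-11✓ 10-0✓ 101-✓ 11-0✓ 11-1✓ 110-✓ 111-✓
Round 2: --00 -0-0 -01- -10- 1--0 1-1- 11--
PIs = {--00, -0-0, -01-, -10-, 1--0, 1-1-, 11--}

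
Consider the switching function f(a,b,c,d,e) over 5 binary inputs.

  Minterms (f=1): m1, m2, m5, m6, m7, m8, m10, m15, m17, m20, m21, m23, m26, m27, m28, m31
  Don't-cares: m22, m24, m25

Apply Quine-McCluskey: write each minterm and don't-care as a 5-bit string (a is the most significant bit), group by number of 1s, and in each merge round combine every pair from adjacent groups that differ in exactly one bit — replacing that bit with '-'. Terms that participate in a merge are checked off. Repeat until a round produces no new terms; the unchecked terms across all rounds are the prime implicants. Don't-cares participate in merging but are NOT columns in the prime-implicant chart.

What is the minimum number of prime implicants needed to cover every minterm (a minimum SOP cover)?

Round 0: 00001✓ 00010✓ 00101✓ 00110✓ 00111✓ 01000✓ 01010✓ 01111✓ 10001✓ 10100✓ 10101✓ 10110✓ 10111✓ 11000✓ 11001✓ 11010✓ 11011✓ 11100✓ 11111✓
Round 1: -0001✓ -0101✓ -0110✓ -0111✓ -1000✓ -1010✓ -1111✓ 0-010 0-111✓ 00-01✓ 00-10 001-1✓ 0011-✓ 010-0✓ 1-001 1-100 1-111✓ 10-01✓ 101-0✓ 101-1✓ 1010-✓ 1011-✓ 11-00 11-11 110-0✓ 110-1✓ 1100-✓ 1101-✓
Round 2: --111 -0-01 -01-1 -011- -10-0 101-- 110--
PIs = {--111, -0-01, -01-1, -011-, -10-0, 0-010, 00-10, 1-001, 1-100, 101--, 11-00, 11-11, 110--}
Coverage chart:
  m1: -0-01 ←essential
  m2: 0-010,00-10
  m5: -0-01,-01-1
  m6: -011-,00-10
  m7: --111,-01-1,-011-
  m8: -10-0 ←essential
  m10: -10-0,0-010
  m15: --111 ←essential
  m17: -0-01,1-001
  m20: 1-100,101--
  m21: -0-01,-01-1,101--
  m23: --111,-01-1,-011-,101--
  m26: -10-0,110--
  m27: 11-11,110--
  m28: 1-100,11-00
  m31: --111,11-11
Essential: --111, -0-01, -10-0
Petrick residual → 00-10, 1-100, 11-11
Min cover (6 terms): cde + b'd'e + bc'e' + a'b'de' + acd'e' + abde

6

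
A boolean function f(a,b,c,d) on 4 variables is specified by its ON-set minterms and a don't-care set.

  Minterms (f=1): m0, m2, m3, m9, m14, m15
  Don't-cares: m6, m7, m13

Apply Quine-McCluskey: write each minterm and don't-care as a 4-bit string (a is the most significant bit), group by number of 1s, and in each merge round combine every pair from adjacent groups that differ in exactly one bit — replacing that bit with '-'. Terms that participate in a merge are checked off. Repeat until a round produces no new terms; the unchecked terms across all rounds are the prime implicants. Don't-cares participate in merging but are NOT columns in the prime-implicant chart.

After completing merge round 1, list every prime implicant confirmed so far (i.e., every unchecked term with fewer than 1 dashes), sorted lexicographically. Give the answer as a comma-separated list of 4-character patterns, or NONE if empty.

NONE

Round 0: 0000✓ 0010✓ 0011✓ 0110✓ 0111✓ 1001✓ 1101✓ 1110✓ 1111✓
Round 1: -110✓ -111✓ 0-10✓ 0-11✓ 00-0 001-✓ 011-✓ 1-01 11-1 111-✓
Round 2: -11- 0-1-
PIs = {-11-, 0-1-, 00-0, 1-01, 11-1}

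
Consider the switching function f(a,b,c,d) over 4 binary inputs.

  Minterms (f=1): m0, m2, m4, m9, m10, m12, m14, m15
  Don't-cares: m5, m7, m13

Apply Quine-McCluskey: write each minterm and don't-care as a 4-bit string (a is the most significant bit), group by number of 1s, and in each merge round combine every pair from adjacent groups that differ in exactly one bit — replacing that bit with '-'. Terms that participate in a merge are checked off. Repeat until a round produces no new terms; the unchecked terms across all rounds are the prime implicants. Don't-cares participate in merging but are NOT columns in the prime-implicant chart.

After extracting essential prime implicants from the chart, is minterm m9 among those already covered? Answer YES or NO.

YES

size-2^0 implicants → 0000(✓)  0010(✓)  0100(✓)  0101(✓)  0111(✓)  1001(✓)  1010(✓)  1100(✓)  1101(✓)  1110(✓)  1111(✓)
size-2^1 implicants → -010  -100(✓)  -101(✓)  -111(✓)  0-00  00-0  01-1(✓)  010-(✓)  1-01  1-10  11-0(✓)  11-1(✓)  110-(✓)  111-(✓)
size-2^2 implicants → -1-1  -10-  11--
Unchecked terms (primes): -010, -1-1, -10-, 0-00, 00-0, 1-01, 1-10, 11--
Minterm coverage:
  m0 ⊆ 0-00,00-0
  m2 ⊆ -010,00-0
  m4 ⊆ -10-,0-00
  m9 ⊆ 1-01 [E]
  m10 ⊆ -010,1-10
  m12 ⊆ -10-,11--
  m14 ⊆ 1-10,11--
  m15 ⊆ -1-1,11--
E = {1-01}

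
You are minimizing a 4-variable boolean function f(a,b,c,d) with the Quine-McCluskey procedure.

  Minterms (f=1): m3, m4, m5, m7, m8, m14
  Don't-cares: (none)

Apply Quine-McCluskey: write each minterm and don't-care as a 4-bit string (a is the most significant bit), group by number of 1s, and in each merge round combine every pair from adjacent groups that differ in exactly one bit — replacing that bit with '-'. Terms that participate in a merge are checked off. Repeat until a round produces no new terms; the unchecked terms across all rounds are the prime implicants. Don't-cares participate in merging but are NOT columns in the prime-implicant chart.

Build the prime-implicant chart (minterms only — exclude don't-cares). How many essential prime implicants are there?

4

[col 0] 0011*, 0100*, 0101*, 0111*, 1000, 1110
[col 1] 0-11, 01-1, 010-
Prime implicants: 0-11, 01-1, 010-, 1000, 1110
PI chart (minterm → PIs covering it):
  3 | 0-11  (sole → essential)
  4 | 010-  (sole → essential)
  5 | 01-1,010-
  7 | 0-11,01-1
  8 | 1000  (sole → essential)
  14 | 1110  (sole → essential)
Essential prime implicants: 0-11, 010-, 1000, 1110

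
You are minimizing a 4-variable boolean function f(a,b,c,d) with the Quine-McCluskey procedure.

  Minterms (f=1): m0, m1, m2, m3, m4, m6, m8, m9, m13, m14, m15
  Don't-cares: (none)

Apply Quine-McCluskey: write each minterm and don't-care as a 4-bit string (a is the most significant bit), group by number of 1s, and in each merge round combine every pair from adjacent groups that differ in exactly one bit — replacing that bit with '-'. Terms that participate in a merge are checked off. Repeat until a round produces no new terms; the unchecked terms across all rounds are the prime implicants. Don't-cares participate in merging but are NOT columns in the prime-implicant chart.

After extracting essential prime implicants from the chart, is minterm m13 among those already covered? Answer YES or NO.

NO

[col 0] 0000*, 0001*, 0010*, 0011*, 0100*, 0110*, 1000*, 1001*, 1101*, 1110*, 1111*
[col 1] -000*, -001*, -110, 0-00*, 0-10*, 00-0*, 00-1*, 000-*, 001-*, 01-0*, 1-01, 100-*, 11-1, 111-
[col 2] -00-, 0--0, 00--
Prime implicants: -00-, -110, 0--0, 00--, 1-01, 11-1, 111-
PI chart (minterm → PIs covering it):
  0 | -00-,0--0,00--
  1 | -00-,00--
  2 | 0--0,00--
  3 | 00--  (sole → essential)
  4 | 0--0  (sole → essential)
  6 | -110,0--0
  8 | -00-  (sole → essential)
  9 | -00-,1-01
  13 | 1-01,11-1
  14 | -110,111-
  15 | 11-1,111-
Essential prime implicants: -00-, 0--0, 00--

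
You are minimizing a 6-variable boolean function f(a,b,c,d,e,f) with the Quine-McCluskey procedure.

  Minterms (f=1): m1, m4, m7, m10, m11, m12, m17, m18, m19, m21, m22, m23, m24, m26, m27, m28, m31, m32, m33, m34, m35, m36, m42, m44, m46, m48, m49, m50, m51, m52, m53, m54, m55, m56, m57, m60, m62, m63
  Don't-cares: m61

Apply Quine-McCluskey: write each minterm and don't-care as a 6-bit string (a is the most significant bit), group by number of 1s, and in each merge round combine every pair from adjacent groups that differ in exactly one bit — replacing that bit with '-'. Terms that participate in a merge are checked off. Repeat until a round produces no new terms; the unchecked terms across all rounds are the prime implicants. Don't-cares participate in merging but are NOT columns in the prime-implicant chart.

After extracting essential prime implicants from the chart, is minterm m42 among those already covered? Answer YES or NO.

[col 0] 000001*, 000100*, 000111*, 001010*, 001011*, 001100*, 010001*, 010010*, 010011*, 010101*, 010110*, 010111*, 011000*, 011010*, 011011*, 011100*, 011111*, 100000*, 100001*, 100010*, 100011*, 100100*, 101010*, 101100*, 101110*, 110000*, 110001*, 110010*, 110011*, 110100*, 110101*, 110110*, 110111*, 111000*, 111001*, 111100*, 111101*, 111110*, 111111*
[col 1] -00001*, -00100*, -01010, -01100*, -10001*, -10010*, -10011*, -10101*, -10110*, -10111*, -11000*, -11100*, -11111*, 0-0001*, 0-0111, 0-1010*, 0-1011*, 0-1100*, 00-100*, 00101-*, 01-010*, 01-011*, 01-111*, 010-01*, 010-10*, 010-11*, 0100-1*, 01001-*, 0101-1*, 01011-*, 011-00*, 011-11*, 0110-0, 01101-*, 1-0000*, 1-0001*, 1-0010*, 1-0011*, 1-0100*, 1-1100*, 1-1110*, 10-010, 10-100*, 100-00*, 1000-0*, 1000-1*, 10000-*, 10001-*, 101-10, 1011-0*, 11-000*, 11-001*, 11-100*, 11-101*, 11-110*, 11-111*, 110-00*, 110-01*, 110-10*, 110-11*, 1100-0*, 1100-1*, 11000-*, 11001-*, 1101-0*, 1101-1*, 11010-*, 11011-*, 111-00*, 111-01*, 11100-*, 1111-0*, 1111-1*, 11110-*, 11111-*
[col 2] --0001, --1100, -0-100, -1-111, -10-01*, -10-10*, -10-11*, -100-1*, -1001-*, -101-1*, -1011-*, -11-00, 0-101-, 01--11, 01-01-, 010--1*, 010-1-*, 1--100, 1-0-00, 1-00-0*, 1-00-1*, 1-000-*, 1-001-*, 1-11-0, 1000--*, 11--00*, 11--01*, 11-00-*, 11-1-0*, 11-1-1*, 11-10-*, 11-11-*, 110--0*, 110--1*, 110-0-*, 110-1-*, 1100--*, 1101--*, 111-0-*, 1111--*
[col 3] -10--1, -10-1-, 1-00--, 11--0-, 11-1--, 110---
Prime implicants: --0001, --1100, -0-100, -01010, -1-111, -10--1, -10-1-, -11-00, 0-0111, 0-101-, 01--11, 01-01-, 0110-0, 1--100, 1-0-00, 1-00--, 1-11-0, 10-010, 101-10, 11--0-, 11-1--, 110---
PI chart (minterm → PIs covering it):
  1 | --0001  (sole → essential)
  4 | -0-100  (sole → essential)
  7 | 0-0111  (sole → essential)
  10 | -01010,0-101-
  11 | 0-101-  (sole → essential)
  12 | --1100,-0-100
  17 | --0001,-10--1
  18 | -10-1-,01-01-
  19 | -10--1,-10-1-,01--11,01-01-
  21 | -10--1  (sole → essential)
  22 | -10-1-  (sole → essential)
  23 | -1-111,-10--1,-10-1-,0-0111,01--11
  24 | -11-00,0110-0
  26 | 0-101-,01-01-,0110-0
  27 | 0-101-,01--11,01-01-
  28 | --1100,-11-00
  31 | -1-111,01--11
  32 | 1-0-00,1-00--
  33 | --0001,1-00--
  34 | 1-00--,10-010
  35 | 1-00--  (sole → essential)
  36 | -0-100,1--100,1-0-00
  42 | -01010,10-010,101-10
  44 | --1100,-0-100,1--100,1-11-0
  46 | 1-11-0,101-10
  48 | 1-0-00,1-00--,11--0-,110---
  49 | --0001,-10--1,1-00--,11--0-,110---
  50 | -10-1-,1-00--,110---
  51 | -10--1,-10-1-,1-00--,110---
  52 | 1--100,1-0-00,11--0-,11-1--,110---
  53 | -10--1,11--0-,11-1--,110---
  54 | -10-1-,11-1--,110---
  55 | -1-111,-10--1,-10-1-,11-1--,110---
  56 | -11-00,11--0-
  57 | 11--0-  (sole → essential)
  60 | --1100,-11-00,1--100,1-11-0,11--0-,11-1--
  62 | 1-11-0,11-1--
  63 | -1-111,11-1--
Essential prime implicants: --0001, -0-100, -10--1, -10-1-, 0-0111, 0-101-, 1-00--, 11--0-

NO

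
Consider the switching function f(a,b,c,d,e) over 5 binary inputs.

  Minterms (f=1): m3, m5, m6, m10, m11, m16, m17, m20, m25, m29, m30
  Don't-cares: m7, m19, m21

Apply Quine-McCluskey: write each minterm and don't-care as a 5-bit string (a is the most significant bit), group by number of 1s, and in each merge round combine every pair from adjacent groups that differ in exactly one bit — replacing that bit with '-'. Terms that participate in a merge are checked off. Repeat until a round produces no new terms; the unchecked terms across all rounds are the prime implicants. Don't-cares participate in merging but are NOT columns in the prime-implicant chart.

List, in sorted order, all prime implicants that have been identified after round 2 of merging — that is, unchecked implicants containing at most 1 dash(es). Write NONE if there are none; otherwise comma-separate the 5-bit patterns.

[col 0] 00011*, 00101*, 00110*, 00111*, 01010*, 01011*, 10000*, 10001*, 10011*, 10100*, 10101*, 11001*, 11101*, 11110
[col 1] -0011, -0101, 0-011, 00-11, 001-1, 0011-, 0101-, 1-001*, 1-101*, 10-00*, 10-01*, 100-1, 1000-*, 1010-*, 11-01*
[col 2] 1--01, 10-0-
Prime implicants: -0011, -0101, 0-011, 00-11, 001-1, 0011-, 0101-, 1--01, 10-0-, 100-1, 11110

-0011, -0101, 0-011, 00-11, 001-1, 0011-, 0101-, 100-1, 11110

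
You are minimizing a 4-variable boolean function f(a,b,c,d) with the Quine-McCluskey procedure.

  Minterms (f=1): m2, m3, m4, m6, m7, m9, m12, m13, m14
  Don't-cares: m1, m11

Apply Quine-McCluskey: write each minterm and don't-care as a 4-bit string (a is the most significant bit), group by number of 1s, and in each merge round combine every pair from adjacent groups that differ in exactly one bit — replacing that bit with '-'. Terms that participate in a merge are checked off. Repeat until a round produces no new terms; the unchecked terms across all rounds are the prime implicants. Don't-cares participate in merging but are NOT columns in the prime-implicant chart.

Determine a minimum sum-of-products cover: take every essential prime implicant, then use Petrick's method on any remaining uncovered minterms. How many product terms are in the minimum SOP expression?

Round 0: 0001✓ 0010✓ 0011✓ 0100✓ 0110✓ 0111✓ 1001✓ 1011✓ 1100✓ 1101✓ 1110✓
Round 1: -001✓ -011✓ -100✓ -110✓ 0-10✓ 0-11✓ 00-1✓ 001-✓ 01-0✓ 011-✓ 1-01 10-1✓ 11-0✓ 110-
Round 2: -0-1 -1-0 0-1-
PIs = {-0-1, -1-0, 0-1-, 1-01, 110-}
Coverage chart:
  m2: 0-1- ←essential
  m3: -0-1,0-1-
  m4: -1-0 ←essential
  m6: -1-0,0-1-
  m7: 0-1- ←essential
  m9: -0-1,1-01
  m12: -1-0,110-
  m13: 1-01,110-
  m14: -1-0 ←essential
Essential: -1-0, 0-1-
Petrick residual → 1-01
Min cover (3 terms): bd' + a'c + ac'd

3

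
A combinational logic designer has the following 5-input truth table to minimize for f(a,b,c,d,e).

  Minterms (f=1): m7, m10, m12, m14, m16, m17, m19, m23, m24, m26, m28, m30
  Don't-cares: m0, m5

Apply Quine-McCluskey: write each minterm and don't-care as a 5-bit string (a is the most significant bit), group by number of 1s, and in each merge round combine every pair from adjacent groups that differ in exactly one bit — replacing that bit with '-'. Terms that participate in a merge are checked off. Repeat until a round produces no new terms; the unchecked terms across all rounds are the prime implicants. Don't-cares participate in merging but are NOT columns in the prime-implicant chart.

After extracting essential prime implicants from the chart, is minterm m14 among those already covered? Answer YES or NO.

YES

size-2^0 implicants → 00000(✓)  00101(✓)  00111(✓)  01010(✓)  01100(✓)  01110(✓)  10000(✓)  10001(✓)  10011(✓)  10111(✓)  11000(✓)  11010(✓)  11100(✓)  11110(✓)
size-2^1 implicants → -0000  -0111  -1010(✓)  -1100(✓)  -1110(✓)  001-1  01-10(✓)  011-0(✓)  1-000  10-11  100-1  1000-  11-00(✓)  11-10(✓)  110-0(✓)  111-0(✓)
size-2^2 implicants → -1-10  -11-0  11--0
Unchecked terms (primes): -0000, -0111, -1-10, -11-0, 001-1, 1-000, 10-11, 100-1, 1000-, 11--0
Minterm coverage:
  m7 ⊆ -0111,001-1
  m10 ⊆ -1-10 [E]
  m12 ⊆ -11-0 [E]
  m14 ⊆ -1-10,-11-0
  m16 ⊆ -0000,1-000,1000-
  m17 ⊆ 100-1,1000-
  m19 ⊆ 10-11,100-1
  m23 ⊆ -0111,10-11
  m24 ⊆ 1-000,11--0
  m26 ⊆ -1-10,11--0
  m28 ⊆ -11-0,11--0
  m30 ⊆ -1-10,-11-0,11--0
E = {-1-10, -11-0}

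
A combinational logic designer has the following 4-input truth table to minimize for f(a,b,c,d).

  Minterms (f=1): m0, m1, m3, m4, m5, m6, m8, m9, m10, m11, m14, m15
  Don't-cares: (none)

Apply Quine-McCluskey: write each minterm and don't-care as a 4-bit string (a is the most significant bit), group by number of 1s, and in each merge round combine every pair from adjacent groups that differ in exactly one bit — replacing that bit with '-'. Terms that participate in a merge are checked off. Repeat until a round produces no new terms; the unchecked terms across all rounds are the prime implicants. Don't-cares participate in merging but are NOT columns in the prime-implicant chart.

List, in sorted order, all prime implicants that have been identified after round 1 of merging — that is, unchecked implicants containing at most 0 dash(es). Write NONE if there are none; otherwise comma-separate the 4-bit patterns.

NONE

size-2^0 implicants → 0000(✓)  0001(✓)  0011(✓)  0100(✓)  0101(✓)  0110(✓)  1000(✓)  1001(✓)  1010(✓)  1011(✓)  1110(✓)  1111(✓)
size-2^1 implicants → -000(✓)  -001(✓)  -011(✓)  -110  0-00(✓)  0-01(✓)  00-1(✓)  000-(✓)  01-0  010-(✓)  1-10(✓)  1-11(✓)  10-0(✓)  10-1(✓)  100-(✓)  101-(✓)  111-(✓)
size-2^2 implicants → -0-1  -00-  0-0-  1-1-  10--
Unchecked terms (primes): -0-1, -00-, -110, 0-0-, 01-0, 1-1-, 10--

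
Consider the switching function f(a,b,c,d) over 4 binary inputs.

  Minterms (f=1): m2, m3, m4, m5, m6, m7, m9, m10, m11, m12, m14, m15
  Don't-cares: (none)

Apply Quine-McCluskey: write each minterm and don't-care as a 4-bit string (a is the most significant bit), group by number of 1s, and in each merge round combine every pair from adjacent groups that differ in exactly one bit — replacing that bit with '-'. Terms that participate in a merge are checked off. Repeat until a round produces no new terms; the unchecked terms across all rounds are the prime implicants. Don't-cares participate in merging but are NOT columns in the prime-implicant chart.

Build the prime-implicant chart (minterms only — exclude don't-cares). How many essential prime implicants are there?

[col 0] 0010*, 0011*, 0100*, 0101*, 0110*, 0111*, 1001*, 1010*, 1011*, 1100*, 1110*, 1111*
[col 1] -010*, -011*, -100*, -110*, -111*, 0-10*, 0-11*, 001-*, 01-0*, 01-1*, 010-*, 011-*, 1-10*, 1-11*, 10-1, 101-*, 11-0*, 111-*
[col 2] --10*, --11*, -01-*, -1-0, -11-*, 0-1-*, 01--, 1-1-*
[col 3] --1-
Prime implicants: --1-, -1-0, 01--, 10-1
PI chart (minterm → PIs covering it):
  2 | --1-  (sole → essential)
  3 | --1-  (sole → essential)
  4 | -1-0,01--
  5 | 01--  (sole → essential)
  6 | --1-,-1-0,01--
  7 | --1-,01--
  9 | 10-1  (sole → essential)
  10 | --1-  (sole → essential)
  11 | --1-,10-1
  12 | -1-0  (sole → essential)
  14 | --1-,-1-0
  15 | --1-  (sole → essential)
Essential prime implicants: --1-, -1-0, 01--, 10-1

4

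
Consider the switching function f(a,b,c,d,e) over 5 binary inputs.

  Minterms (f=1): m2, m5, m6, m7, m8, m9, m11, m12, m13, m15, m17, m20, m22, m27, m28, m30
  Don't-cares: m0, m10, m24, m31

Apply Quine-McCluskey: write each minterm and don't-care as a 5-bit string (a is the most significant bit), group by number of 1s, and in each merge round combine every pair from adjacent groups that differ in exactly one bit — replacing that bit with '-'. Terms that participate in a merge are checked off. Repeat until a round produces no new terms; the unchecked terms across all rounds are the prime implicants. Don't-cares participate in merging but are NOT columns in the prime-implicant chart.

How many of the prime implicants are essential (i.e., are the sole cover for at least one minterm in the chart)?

4

Round 0: 00000✓ 00010✓ 00101✓ 00110✓ 00111✓ 01000✓ 01001✓ 01010✓ 01011✓ 01100✓ 01101✓ 01111✓ 10001 10100✓ 10110✓ 11000✓ 11011✓ 11100✓ 11110✓ 11111✓
Round 1: -0110 -1000✓ -1011✓ -1100✓ -1111✓ 0-000✓ 0-010✓ 0-101✓ 0-111✓ 00-10 000-0✓ 001-1✓ 0011- 01-00✓ 01-01✓ 01-11✓ 010-0✓ 010-1✓ 0100-✓ 0101-✓ 011-1✓ 0110-✓ 1-100✓ 1-110✓ 101-0✓ 11-00✓ 11-11✓ 111-0✓ 1111-
Round 2: -1-00 -1-11 0-0-0 0-1-1 01--1 01-0- 010-- 1-1-0
PIs = {-0110, -1-00, -1-11, 0-0-0, 0-1-1, 00-10, 0011-, 01--1, 01-0-, 010--, 1-1-0, 10001, 1111-}
Coverage chart:
  m2: 0-0-0,00-10
  m5: 0-1-1 ←essential
  m6: -0110,00-10,0011-
  m7: 0-1-1,0011-
  m8: -1-00,0-0-0,01-0-,010--
  m9: 01--1,01-0-,010--
  m11: -1-11,01--1,010--
  m12: -1-00,01-0-
  m13: 0-1-1,01--1,01-0-
  m15: -1-11,0-1-1,01--1
  m17: 10001 ←essential
  m20: 1-1-0 ←essential
  m22: -0110,1-1-0
  m27: -1-11 ←essential
  m28: -1-00,1-1-0
  m30: 1-1-0,1111-
Essential: -1-11, 0-1-1, 1-1-0, 10001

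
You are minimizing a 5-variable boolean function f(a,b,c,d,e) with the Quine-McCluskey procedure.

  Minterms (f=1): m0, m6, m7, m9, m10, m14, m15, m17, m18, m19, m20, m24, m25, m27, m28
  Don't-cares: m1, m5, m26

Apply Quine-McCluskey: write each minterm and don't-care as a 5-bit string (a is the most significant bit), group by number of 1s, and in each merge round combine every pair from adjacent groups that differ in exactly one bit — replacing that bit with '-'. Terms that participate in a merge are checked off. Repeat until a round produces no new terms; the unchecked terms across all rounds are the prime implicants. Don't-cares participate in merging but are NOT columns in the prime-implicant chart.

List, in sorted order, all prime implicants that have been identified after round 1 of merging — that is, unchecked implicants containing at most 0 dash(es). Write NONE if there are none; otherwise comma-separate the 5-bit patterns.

NONE

size-2^0 implicants → 00000(✓)  00001(✓)  00101(✓)  00110(✓)  00111(✓)  01001(✓)  01010(✓)  01110(✓)  01111(✓)  10001(✓)  10010(✓)  10011(✓)  10100(✓)  11000(✓)  11001(✓)  11010(✓)  11011(✓)  11100(✓)
size-2^1 implicants → -0001(✓)  -1001(✓)  -1010  0-001(✓)  0-110(✓)  0-111(✓)  00-01  0000-  001-1  0011-(✓)  01-10  0111-(✓)  1-001(✓)  1-010(✓)  1-011(✓)  1-100  100-1(✓)  1001-(✓)  11-00  110-0(✓)  110-1(✓)  1100-(✓)  1101-(✓)
size-2^2 implicants → --001  0-11-  1-0-1  1-01-  110--
Unchecked terms (primes): --001, -1010, 0-11-, 00-01, 0000-, 001-1, 01-10, 1-0-1, 1-01-, 1-100, 11-00, 110--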